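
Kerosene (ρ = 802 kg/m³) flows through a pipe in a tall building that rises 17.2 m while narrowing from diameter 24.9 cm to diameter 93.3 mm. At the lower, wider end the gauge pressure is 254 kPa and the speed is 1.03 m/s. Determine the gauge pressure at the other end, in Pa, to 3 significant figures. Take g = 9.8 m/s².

P₂ ≈ 97700 Pa

The volume flow rate is constant, so v₂ = (A₁/A₂)v₁ = (487/68.4)·1.03 = 7.34 m/s.
Bernoulli: P₁ + ½ρv₁² + ρg h₁ = P₂ + ½ρv₂² + ρg h₂, so P₂ = P₁ + ½ρ(v₁² − v₂²) − ρg(h₂ − h₁).
P₂ = 254000 + ½·802·(1.03² − 7.34²) − 802·9.8·(+17.2) = 254000 + (-21200) − (135000) = 97700 Pa.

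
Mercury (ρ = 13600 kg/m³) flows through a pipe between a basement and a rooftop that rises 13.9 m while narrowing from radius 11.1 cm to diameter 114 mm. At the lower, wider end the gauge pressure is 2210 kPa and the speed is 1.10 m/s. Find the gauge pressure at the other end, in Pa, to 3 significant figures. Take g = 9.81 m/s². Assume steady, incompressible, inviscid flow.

P₂ = 245000 Pa

The volume flow rate is constant, so v₂ = (A₁/A₂)v₁ = (387/102)·1.10 = 4.17 m/s.
Bernoulli: P₁ + ½ρv₁² + ρg h₁ = P₂ + ½ρv₂² + ρg h₂, so P₂ = P₁ + ½ρ(v₁² − v₂²) − ρg(h₂ − h₁).
P₂ = 2210000 + ½·13600·(1.10² − 4.17²) − 13600·9.81·(+13.9) = 2210000 + (-110000) − (1850000) = 245000 Pa.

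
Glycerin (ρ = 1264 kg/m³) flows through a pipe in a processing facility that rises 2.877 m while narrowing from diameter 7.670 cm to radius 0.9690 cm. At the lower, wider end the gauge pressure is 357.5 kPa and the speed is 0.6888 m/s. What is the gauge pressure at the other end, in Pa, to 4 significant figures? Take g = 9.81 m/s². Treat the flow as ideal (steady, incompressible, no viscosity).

Continuity gives A₁v₁ = A₂v₂, so v₂ = (46.20 cm²)/(2.950 cm²) × 0.6888 m/s = 10.79 m/s.
Bernoulli: P₁ + ½ρv₁² + ρg h₁ = P₂ + ½ρv₂² + ρg h₂, so P₂ = P₁ + ½ρ(v₁² − v₂²) − ρg(h₂ − h₁).
P₂ = 357500 + ½·1264·(0.6888² − 10.79²) − 1264·9.81·(+2.877) = 357500 + (-73260) − (35670) = 248600 Pa.

P₂ = 248600 Pa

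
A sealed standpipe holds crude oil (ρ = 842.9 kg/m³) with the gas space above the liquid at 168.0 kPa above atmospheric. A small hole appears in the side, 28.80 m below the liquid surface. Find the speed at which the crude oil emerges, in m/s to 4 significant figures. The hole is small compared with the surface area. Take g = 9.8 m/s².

Take point 1 at the surface (v₁ ≈ 0) and point 2 at the hole (at atmospheric pressure). Bernoulli: P₁ + ρg h = P_atm + ½ρv₂².
With P₁ − P_atm = 168000 Pa, v₂ = √(2gh + 2ΔP/ρ) = √(2·9.8·28.80 + 2·168000/842.9) = 31.03 m/s.

v ≈ 31.03 m/s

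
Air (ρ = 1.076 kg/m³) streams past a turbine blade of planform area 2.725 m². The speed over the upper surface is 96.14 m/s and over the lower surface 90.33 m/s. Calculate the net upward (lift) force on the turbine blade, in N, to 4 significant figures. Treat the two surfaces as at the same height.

F = 1588 N

From P + ½ρv² = const at equal height, P_low − P_up = ½ρ(v_up² − v_low²).
ΔP = ½·1.076·(96.14² − 90.33²) = 582.9 Pa.
Lift = ΔP · A = 582.9 × 2.725 = 1588 N.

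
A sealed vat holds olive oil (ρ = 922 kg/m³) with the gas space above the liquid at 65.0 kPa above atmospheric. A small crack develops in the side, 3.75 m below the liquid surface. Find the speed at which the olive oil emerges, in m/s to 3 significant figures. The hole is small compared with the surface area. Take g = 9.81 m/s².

Take point 1 at the surface (v₁ ≈ 0) and point 2 at the hole (at atmospheric pressure). Bernoulli: P₁ + ρg h = P_atm + ½ρv₂².
With P₁ − P_atm = 65000 Pa, v₂ = √(2gh + 2ΔP/ρ) = √(2·9.81·3.75 + 2·65000/922) = 14.6 m/s.

v = 14.6 m/s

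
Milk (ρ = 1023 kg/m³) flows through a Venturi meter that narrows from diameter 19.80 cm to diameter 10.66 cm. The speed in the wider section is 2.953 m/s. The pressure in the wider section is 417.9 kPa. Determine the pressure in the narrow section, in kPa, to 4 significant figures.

P₂ ≈ 369.3 kPa

Mass conservation (A₁v₁ = A₂v₂) gives v₂ = 2.953 × 307.9/89.25 = 10.19 m/s.
Along the horizontal streamline, P + ½ρv² is constant.
P₂ = P₁ − ½ρ(v₂² − v₁²) = 417900 − ½·1023·(10.19² − 2.953²) = 417900 − 48630 = 369300 Pa.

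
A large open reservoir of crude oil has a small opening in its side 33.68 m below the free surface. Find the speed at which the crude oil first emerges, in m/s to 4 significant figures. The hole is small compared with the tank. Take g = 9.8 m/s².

25.69 m/s

With the surface at rest and both surface and jet at atmospheric pressure, Bernoulli gives ρg h = ½ρv², so v = √(2gh) = √(2·9.8·33.68) = 25.69 m/s.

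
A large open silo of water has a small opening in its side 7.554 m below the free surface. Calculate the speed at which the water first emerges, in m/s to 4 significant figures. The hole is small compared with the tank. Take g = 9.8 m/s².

The surface is effectively still and both ends are open, so ½v² = gh and v = √(2·9.8·7.554) = 12.17 m/s.

v ≈ 12.17 m/s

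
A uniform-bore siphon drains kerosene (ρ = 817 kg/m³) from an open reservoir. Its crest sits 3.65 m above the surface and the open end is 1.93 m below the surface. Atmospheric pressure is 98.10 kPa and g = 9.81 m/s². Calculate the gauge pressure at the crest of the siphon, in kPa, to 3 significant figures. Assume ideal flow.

The outlet speed comes from Torricelli: v = √(2g·1.93) = 6.15 m/s.
The bore is uniform, so the speed at the crest is the same v. Bernoulli surface→crest: P_atm = P_top + ½ρv² + ρg·h_top.
P_top = 98100 − ½·817·6.15² − 817·9.81·3.65 = 53400 Pa. So P_gauge = P_top − P_atm = -44700 Pa.

-44.7 kPa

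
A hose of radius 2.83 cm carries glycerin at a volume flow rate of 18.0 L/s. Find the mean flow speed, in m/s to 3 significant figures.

v ≈ 7.15 m/s

Q = 18.0 L/s = 0.0180 m³/s.
v = Q/A = 0.0180 / 0.00252 = 7.15 m/s.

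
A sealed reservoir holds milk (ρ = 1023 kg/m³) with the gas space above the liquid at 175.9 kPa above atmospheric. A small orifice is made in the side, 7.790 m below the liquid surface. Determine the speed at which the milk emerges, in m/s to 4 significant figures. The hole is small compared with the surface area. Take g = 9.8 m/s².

Take point 1 at the surface (v₁ ≈ 0) and point 2 at the hole (at atmospheric pressure). Bernoulli: P₁ + ρg h = P_atm + ½ρv₂².
With P₁ − P_atm = 175900 Pa, v₂ = √(2gh + 2ΔP/ρ) = √(2·9.8·7.790 + 2·175900/1023) = 22.28 m/s.

22.28 m/s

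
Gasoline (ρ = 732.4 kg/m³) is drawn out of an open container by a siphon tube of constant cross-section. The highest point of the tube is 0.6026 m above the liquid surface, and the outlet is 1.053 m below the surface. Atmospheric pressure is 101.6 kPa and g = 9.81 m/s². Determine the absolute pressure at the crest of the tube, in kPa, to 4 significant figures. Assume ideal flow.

P_top = 89.70 kPa

From the surface to the outlet (both open to atmosphere, surface at rest): v = √(2g·h_out) = √(2·9.81·1.053) = 4.545 m/s.
The bore is uniform, so the speed at the crest is the same v. Bernoulli surface→crest: P_atm = P_top + ½ρv² + ρg·h_top.
P_top = 101600 − ½·732.4·4.545² − 732.4·9.81·0.6026 = 89700 Pa.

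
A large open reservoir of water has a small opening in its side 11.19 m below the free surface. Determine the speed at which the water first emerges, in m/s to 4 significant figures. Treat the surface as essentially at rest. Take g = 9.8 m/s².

v ≈ 14.81 m/s

Torricelli's result v = √(2gh) gives v = √(2·9.8·11.19) = 14.81 m/s.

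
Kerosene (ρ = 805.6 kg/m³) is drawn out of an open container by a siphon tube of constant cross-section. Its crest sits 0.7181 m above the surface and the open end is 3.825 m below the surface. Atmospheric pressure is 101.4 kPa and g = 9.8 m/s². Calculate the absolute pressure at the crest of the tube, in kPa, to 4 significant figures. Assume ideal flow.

From the surface to the outlet (both open to atmosphere, surface at rest): v = √(2g·h_out) = √(2·9.8·3.825) = 8.659 m/s.
With constant cross-section the crest speed equals v; applying Bernoulli from the surface up to the crest, P_top = P_atm − ½ρv² − ρg·h_top.
P_top = 101400 − ½·805.6·8.659² − 805.6·9.8·0.7181 = 65530 Pa.

P_top ≈ 65.53 kPa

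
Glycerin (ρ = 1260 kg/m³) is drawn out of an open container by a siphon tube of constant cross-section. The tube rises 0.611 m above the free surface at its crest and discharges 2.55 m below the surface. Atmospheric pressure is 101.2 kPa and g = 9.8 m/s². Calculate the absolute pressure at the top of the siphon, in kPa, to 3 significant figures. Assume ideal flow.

62.2 kPa

The outlet speed comes from Torricelli: v = √(2g·2.55) = 7.07 m/s.
Continuity keeps v the same throughout the tube; from surface to crest, P_atm + 0 = P_top + ½ρv² + ρg·h_top.
P_top = 101200 − ½·1260·7.07² − 1260·9.8·0.611 = 62200 Pa.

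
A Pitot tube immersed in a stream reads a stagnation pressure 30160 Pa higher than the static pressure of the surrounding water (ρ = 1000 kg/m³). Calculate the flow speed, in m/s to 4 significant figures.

The dynamic pressure equals the rise in static pressure at the stagnation point: ΔP = ½ρv².
v = √(2ΔP/ρ) = √(2·30160/1000) = 7.767 m/s.

7.767 m/s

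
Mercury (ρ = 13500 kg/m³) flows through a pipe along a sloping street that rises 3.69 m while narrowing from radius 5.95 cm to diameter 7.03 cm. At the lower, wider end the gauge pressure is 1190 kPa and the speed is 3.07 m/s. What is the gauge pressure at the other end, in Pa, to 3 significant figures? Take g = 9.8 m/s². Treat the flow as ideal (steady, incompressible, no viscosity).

P₂ ≈ 243000 Pa

The volume flow rate is constant, so v₂ = (A₁/A₂)v₁ = (111/38.8)·3.07 = 8.80 m/s.
Applying Bernoulli between the two ends and solving for P₂: P₂ = P₁ + ½ρ(v₁² − v₂²) − ρgΔh.
P₂ = 1190000 + ½·13500·(3.07² − 8.80²) − 13500·9.8·(+3.69) = 1190000 + (-459000) − (488000) = 243000 Pa.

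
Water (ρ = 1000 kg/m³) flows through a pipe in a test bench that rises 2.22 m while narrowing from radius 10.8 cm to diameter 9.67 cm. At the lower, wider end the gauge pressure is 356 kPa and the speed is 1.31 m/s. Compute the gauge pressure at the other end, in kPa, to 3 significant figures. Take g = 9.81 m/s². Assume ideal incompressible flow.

P₂ ≈ 314 kPa

The volume flow rate is constant, so v₂ = (A₁/A₂)v₁ = (366/73.4)·1.31 = 6.54 m/s.
Applying Bernoulli between the two ends and solving for P₂: P₂ = P₁ + ½ρ(v₁² − v₂²) − ρgΔh.
P₂ = 356000 + ½·1000·(1.31² − 6.54²) − 1000·9.81·(+2.22) = 356000 + (-20500) − (21800) = 314000 Pa.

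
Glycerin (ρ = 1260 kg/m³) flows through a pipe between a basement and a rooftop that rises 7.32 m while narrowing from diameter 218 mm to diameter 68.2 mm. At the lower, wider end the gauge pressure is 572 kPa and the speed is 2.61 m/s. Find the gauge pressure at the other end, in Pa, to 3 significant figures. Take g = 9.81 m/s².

The volume flow rate is constant, so v₂ = (A₁/A₂)v₁ = (373/36.5)·2.61 = 26.7 m/s.
Energy conservation along the streamline gives P₂ = P₁ − ½ρ(v₂² − v₁²) − ρg(h₂ − h₁).
P₂ = 572000 + ½·1260·(2.61² − 26.7²) − 1260·9.81·(+7.32) = 572000 + (-444000) − (90500) = 37800 Pa.

P₂ = 37800 Pa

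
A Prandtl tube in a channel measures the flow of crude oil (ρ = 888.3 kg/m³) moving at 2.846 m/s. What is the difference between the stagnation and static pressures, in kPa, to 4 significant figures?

Bernoulli between the free stream and the stagnation point: ½ρv² = P_stag − P_static.
ΔP = ½·888.3·2.846² = 3597 Pa.

ΔP ≈ 3.597 kPa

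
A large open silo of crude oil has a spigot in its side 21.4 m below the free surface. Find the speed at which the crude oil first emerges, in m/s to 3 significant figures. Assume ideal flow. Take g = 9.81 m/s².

20.5 m/s

Torricelli's result v = √(2gh) gives v = √(2·9.81·21.4) = 20.5 m/s.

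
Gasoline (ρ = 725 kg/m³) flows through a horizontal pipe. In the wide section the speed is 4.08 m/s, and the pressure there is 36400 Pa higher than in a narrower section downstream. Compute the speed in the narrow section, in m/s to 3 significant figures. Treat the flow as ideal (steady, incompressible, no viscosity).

Horizontal Bernoulli: P₁ + ½ρv₁² = P₂ + ½ρv₂², so v₂² = v₁² + 2(P₁ − P₂)/ρ.
v₂ = √(4.08² + 2·36400/725) = √(16.6 + 100) = 10.8 m/s.

v₂ ≈ 10.8 m/s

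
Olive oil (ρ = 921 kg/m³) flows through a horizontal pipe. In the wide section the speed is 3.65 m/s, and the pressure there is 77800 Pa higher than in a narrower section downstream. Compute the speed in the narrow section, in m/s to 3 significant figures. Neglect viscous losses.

v₂ ≈ 13.5 m/s

Along the level pipe P + ½ρv² is conserved, hence v₂² = v₁² + 2(P₁ − P₂)/ρ.
v₂ = √(3.65² + 2·77800/921) = √(13.3 + 169) = 13.5 m/s.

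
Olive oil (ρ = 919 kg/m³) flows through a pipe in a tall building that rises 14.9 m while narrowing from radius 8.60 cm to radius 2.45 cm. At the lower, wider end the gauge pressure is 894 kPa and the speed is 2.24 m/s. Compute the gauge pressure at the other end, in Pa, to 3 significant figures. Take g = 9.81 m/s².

Mass conservation (A₁v₁ = A₂v₂) gives v₂ = 2.24 × 232/18.9 = 27.6 m/s.
Energy conservation along the streamline gives P₂ = P₁ − ½ρ(v₂² − v₁²) − ρg(h₂ − h₁).
P₂ = 894000 + ½·919·(2.24² − 27.6²) − 919·9.81·(+14.9) = 894000 + (-348000) − (134000) = 412000 Pa.

P₂ ≈ 412000 Pa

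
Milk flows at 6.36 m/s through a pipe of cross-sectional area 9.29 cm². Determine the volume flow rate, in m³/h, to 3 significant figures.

21.3 m³/h

Q = A·v = 0.000929 m² × 6.36 m/s = 0.00591 m³/s.
Converting: 0.00591 m³/s × 3600 = 21.3 m³/h.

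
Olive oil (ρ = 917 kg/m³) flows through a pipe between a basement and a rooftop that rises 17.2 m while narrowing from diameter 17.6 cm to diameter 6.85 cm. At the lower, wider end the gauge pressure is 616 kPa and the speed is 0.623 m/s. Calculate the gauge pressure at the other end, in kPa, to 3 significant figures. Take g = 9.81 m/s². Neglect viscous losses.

P₂ ≈ 454 kPa

Mass conservation (A₁v₁ = A₂v₂) gives v₂ = 0.623 × 243/36.9 = 4.11 m/s.
Applying Bernoulli between the two ends and solving for P₂: P₂ = P₁ + ½ρ(v₁² − v₂²) − ρgΔh.
P₂ = 616000 + ½·917·(0.623² − 4.11²) − 917·9.81·(+17.2) = 616000 + (-7580) − (155000) = 454000 Pa.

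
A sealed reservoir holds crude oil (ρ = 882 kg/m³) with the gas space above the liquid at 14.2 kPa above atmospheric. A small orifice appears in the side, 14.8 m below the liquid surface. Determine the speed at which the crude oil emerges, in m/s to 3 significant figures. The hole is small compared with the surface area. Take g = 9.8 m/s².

v = 18.0 m/s

Take point 1 at the surface (v₁ ≈ 0) and point 2 at the hole (at atmospheric pressure). Bernoulli: P₁ + ρg h = P_atm + ½ρv₂².
With P₁ − P_atm = 14200 Pa, v₂ = √(2gh + 2ΔP/ρ) = √(2·9.8·14.8 + 2·14200/882) = 18.0 m/s.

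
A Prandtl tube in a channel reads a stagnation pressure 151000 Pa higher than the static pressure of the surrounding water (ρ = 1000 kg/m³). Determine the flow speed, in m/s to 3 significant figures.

17.4 m/s

At the stagnation point the flow is brought to rest, so Bernoulli gives P_stag − P_static = ½ρv².
v = √(2ΔP/ρ) = √(2·151000/1000) = 17.4 m/s.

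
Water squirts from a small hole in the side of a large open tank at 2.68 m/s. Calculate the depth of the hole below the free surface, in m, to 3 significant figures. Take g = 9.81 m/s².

h ≈ 0.366 m

For a small hole in a large open tank, ½v² = gh, giving h = v²/(2g).
h = 2.68²/(2·9.81) = 7.18/19.62 = 0.366 m.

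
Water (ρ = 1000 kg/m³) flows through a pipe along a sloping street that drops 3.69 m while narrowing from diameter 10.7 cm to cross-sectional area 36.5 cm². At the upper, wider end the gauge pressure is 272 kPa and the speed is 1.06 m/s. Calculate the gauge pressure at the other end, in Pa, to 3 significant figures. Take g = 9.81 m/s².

The volume flow rate is constant, so v₂ = (A₁/A₂)v₁ = (89.9/36.5)·1.06 = 2.61 m/s.
Bernoulli: P₁ + ½ρv₁² + ρg h₁ = P₂ + ½ρv₂² + ρg h₂, so P₂ = P₁ + ½ρ(v₁² − v₂²) − ρg(h₂ − h₁).
P₂ = 272000 + ½·1000·(1.06² − 2.61²) − 1000·9.81·(−3.69) = 272000 + (-2850) − (-36200) = 305000 Pa.

P₂ ≈ 305000 Pa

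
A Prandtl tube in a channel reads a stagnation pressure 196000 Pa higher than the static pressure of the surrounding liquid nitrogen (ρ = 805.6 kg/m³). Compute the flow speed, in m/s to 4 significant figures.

The dynamic pressure equals the rise in static pressure at the stagnation point: ΔP = ½ρv².
v = √(2ΔP/ρ) = √(2·196000/805.6) = 22.06 m/s.

22.06 m/s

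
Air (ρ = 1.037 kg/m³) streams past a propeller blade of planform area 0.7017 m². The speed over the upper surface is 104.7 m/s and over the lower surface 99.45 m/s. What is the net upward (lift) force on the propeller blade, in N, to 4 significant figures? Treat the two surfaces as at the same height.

F ≈ 390.0 N

From P + ½ρv² = const at equal height, P_low − P_up = ½ρ(v_up² − v_low²).
ΔP = ½·1.037·(104.7² − 99.45²) = 555.7 Pa.
Lift = ΔP · A = 555.7 × 0.7017 = 390.0 N.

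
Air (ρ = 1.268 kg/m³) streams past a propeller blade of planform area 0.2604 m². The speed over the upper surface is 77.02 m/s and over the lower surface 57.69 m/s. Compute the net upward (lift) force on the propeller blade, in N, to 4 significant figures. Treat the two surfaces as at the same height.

With equal heights on the two surfaces, Bernoulli gives P_lower − P_upper = ½ρ(v_upper² − v_lower²).
ΔP = ½·1.268·(77.02² − 57.69²) = 1651 Pa.
Lift = ΔP · A = 1651 × 0.2604 = 429.9 N.

F = 429.9 N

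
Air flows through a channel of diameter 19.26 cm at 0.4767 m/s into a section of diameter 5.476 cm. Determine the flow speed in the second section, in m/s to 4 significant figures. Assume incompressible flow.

v₂ ≈ 5.897 m/s

Continuity gives A₁v₁ = A₂v₂, so v₂ = (291.3 cm²)/(23.55 cm²) × 0.4767 m/s = 5.897 m/s.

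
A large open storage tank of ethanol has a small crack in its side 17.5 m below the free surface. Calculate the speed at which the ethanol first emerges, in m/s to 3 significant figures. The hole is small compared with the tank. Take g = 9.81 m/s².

18.5 m/s

The surface is effectively still and both ends are open, so ½v² = gh and v = √(2·9.81·17.5) = 18.5 m/s.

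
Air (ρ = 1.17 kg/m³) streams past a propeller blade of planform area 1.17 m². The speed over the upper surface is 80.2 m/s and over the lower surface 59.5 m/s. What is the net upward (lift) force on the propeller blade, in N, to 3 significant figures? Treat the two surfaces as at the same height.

With equal heights on the two surfaces, Bernoulli gives P_lower − P_upper = ½ρ(v_upper² − v_lower²).
ΔP = ½·1.17·(80.2² − 59.5²) = 1690 Pa.
Lift = ΔP · A = 1690 × 1.17 = 1980 N.

1980 N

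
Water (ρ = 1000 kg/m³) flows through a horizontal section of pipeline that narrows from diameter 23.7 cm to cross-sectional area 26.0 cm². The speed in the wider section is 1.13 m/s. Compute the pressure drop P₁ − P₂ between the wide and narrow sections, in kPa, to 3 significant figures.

ΔP ≈ 183 kPa

The volume flow rate is constant, so v₂ = (A₁/A₂)v₁ = (441/26.0)·1.13 = 19.2 m/s.
With no height change, Bernoulli's equation is P₁ + ½ρv₁² = P₂ + ½ρv₂².
P₁ − P₂ = ½·1000·(19.2² − 1.13²) = ½·1000·366 = 183000 Pa.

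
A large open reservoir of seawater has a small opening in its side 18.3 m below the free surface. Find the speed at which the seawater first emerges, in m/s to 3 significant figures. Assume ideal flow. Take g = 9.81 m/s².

Torricelli's result v = √(2gh) gives v = √(2·9.81·18.3) = 18.9 m/s.

18.9 m/s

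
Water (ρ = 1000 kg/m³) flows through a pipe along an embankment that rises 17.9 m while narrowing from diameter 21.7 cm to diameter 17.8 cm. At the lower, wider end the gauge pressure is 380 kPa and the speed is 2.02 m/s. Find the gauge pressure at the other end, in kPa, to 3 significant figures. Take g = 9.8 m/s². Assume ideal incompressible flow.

P₂ = 202 kPa

The volume flow rate is constant, so v₂ = (A₁/A₂)v₁ = (370/249)·2.02 = 3.00 m/s.
Applying Bernoulli between the two ends and solving for P₂: P₂ = P₁ + ½ρ(v₁² − v₂²) − ρgΔh.
P₂ = 380000 + ½·1000·(2.02² − 3.00²) − 1000·9.8·(+17.9) = 380000 + (-2470) − (175000) = 202000 Pa.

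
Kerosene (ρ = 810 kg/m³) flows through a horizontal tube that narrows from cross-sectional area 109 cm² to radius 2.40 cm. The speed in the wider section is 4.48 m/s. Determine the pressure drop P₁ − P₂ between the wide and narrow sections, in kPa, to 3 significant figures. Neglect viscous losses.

287 kPa

By continuity, v₂ = v₁·A₁/A₂ = 4.48·(109/18.1) = 27.0 m/s.
The pipe is horizontal, so Bernoulli reduces to P₁ + ½ρv₁² = P₂ + ½ρv₂².
P₁ − P₂ = ½·810·(27.0² − 4.48²) = ½·810·708 = 287000 Pa.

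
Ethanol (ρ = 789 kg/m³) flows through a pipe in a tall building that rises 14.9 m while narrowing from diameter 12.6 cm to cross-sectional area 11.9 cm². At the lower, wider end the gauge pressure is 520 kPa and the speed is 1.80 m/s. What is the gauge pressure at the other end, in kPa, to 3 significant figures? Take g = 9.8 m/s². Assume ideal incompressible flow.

266 kPa

By continuity, v₂ = v₁·A₁/A₂ = 1.80·(125/11.9) = 18.9 m/s.
Energy conservation along the streamline gives P₂ = P₁ − ½ρ(v₂² − v₁²) − ρg(h₂ − h₁).
P₂ = 520000 + ½·789·(1.80² − 18.9²) − 789·9.8·(+14.9) = 520000 + (-139000) − (115000) = 266000 Pa.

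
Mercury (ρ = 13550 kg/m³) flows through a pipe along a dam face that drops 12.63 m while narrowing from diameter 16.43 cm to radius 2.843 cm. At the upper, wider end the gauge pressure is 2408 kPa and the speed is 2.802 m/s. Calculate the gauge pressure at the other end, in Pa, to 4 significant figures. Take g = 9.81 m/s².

Mass conservation (A₁v₁ = A₂v₂) gives v₂ = 2.802 × 212.0/25.39 = 23.40 m/s.
Bernoulli: P₁ + ½ρv₁² + ρg h₁ = P₂ + ½ρv₂² + ρg h₂, so P₂ = P₁ + ½ρ(v₁² − v₂²) − ρg(h₂ − h₁).
P₂ = 2408000 + ½·13550·(2.802² − 23.40²) − 13550·9.81·(−12.63) = 2408000 + (-3655000) − (-1679000) = 431800 Pa.

P₂ = 431800 Pa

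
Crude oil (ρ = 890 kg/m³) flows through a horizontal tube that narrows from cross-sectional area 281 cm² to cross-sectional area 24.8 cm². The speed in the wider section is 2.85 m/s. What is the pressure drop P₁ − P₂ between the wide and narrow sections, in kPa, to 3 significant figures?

ΔP = 460 kPa

Continuity gives A₁v₁ = A₂v₂, so v₂ = (281 cm²)/(24.8 cm²) × 2.85 m/s = 32.3 m/s.
Bernoulli (h₁ = h₂): P₁ − P₂ = ½ρ(v₂² − v₁²).
P₁ − P₂ = ½·890·(32.3² − 2.85²) = ½·890·1030 = 460000 Pa.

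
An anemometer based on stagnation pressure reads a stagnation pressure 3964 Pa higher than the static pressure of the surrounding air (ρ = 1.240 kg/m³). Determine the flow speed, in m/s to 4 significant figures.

At the stagnation point the flow is brought to rest, so Bernoulli gives P_stag − P_static = ½ρv².
v = √(2ΔP/ρ) = √(2·3964/1.240) = 79.96 m/s.

v = 79.96 m/s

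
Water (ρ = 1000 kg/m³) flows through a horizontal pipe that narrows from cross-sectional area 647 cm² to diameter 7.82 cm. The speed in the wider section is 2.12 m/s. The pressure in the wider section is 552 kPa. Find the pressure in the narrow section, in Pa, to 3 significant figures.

146000 Pa

Continuity gives A₁v₁ = A₂v₂, so v₂ = (647 cm²)/(48.0 cm²) × 2.12 m/s = 28.6 m/s.
Bernoulli (h₁ = h₂): P₁ − P₂ = ½ρ(v₂² − v₁²).
P₂ = P₁ − ½ρ(v₂² − v₁²) = 552000 − ½·1000·(28.6² − 2.12²) = 552000 − 406000 = 146000 Pa.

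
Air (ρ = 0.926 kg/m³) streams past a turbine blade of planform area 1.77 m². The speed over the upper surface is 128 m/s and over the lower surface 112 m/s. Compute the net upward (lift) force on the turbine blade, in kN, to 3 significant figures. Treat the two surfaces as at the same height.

F ≈ 3.15 kN

The faster flow above has the lower pressure; Bernoulli (same height) gives ΔP = ½ρ(v_up² − v_low²).
ΔP = ½·0.926·(128² − 112²) = 1780 Pa.
Lift = ΔP · A = 1780 × 1.77 = 3150 N.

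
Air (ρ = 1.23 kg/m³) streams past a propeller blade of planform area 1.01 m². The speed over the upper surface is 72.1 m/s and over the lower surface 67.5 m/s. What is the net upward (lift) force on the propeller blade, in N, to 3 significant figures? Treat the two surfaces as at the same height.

The faster flow above has the lower pressure; Bernoulli (same height) gives ΔP = ½ρ(v_up² − v_low²).
ΔP = ½·1.23·(72.1² − 67.5²) = 395 Pa.
Lift = ΔP · A = 395 × 1.01 = 399 N.

F ≈ 399 N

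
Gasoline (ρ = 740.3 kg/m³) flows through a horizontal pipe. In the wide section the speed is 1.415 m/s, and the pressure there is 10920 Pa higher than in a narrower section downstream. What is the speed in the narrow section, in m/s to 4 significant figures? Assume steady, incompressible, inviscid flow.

5.613 m/s

Horizontal Bernoulli: P₁ + ½ρv₁² = P₂ + ½ρv₂², so v₂² = v₁² + 2(P₁ − P₂)/ρ.
v₂ = √(1.415² + 2·10920/740.3) = √(2.002 + 29.50) = 5.613 m/s.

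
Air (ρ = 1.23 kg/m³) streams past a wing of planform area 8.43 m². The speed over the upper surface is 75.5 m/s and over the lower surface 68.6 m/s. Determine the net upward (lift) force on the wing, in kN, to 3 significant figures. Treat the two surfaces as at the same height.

5.15 kN

The faster flow above has the lower pressure; Bernoulli (same height) gives ΔP = ½ρ(v_up² − v_low²).
ΔP = ½·1.23·(75.5² − 68.6²) = 611 Pa.
Lift = ΔP · A = 611 × 8.43 = 5150 N.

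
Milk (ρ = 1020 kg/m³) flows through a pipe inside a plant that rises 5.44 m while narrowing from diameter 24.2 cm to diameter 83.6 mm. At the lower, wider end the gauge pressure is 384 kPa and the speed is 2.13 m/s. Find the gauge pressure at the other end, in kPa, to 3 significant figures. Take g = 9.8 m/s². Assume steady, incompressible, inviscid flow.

The volume flow rate is constant, so v₂ = (A₁/A₂)v₁ = (460/54.9)·2.13 = 17.8 m/s.
Applying Bernoulli between the two ends and solving for P₂: P₂ = P₁ + ½ρ(v₁² − v₂²) − ρgΔh.
P₂ = 384000 + ½·1020·(2.13² − 17.8²) − 1020·9.8·(+5.44) = 384000 + (-160000) − (54400) = 169000 Pa.

P₂ ≈ 169 kPa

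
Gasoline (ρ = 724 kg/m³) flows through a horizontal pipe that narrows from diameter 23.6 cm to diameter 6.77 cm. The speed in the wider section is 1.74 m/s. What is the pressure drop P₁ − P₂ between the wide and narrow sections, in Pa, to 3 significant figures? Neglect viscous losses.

Continuity gives A₁v₁ = A₂v₂, so v₂ = (437 cm²)/(36.0 cm²) × 1.74 m/s = 21.1 m/s.
The pipe is horizontal, so Bernoulli reduces to P₁ + ½ρv₁² = P₂ + ½ρv₂².
P₁ − P₂ = ½·724·(21.1² − 1.74²) = ½·724·444 = 161000 Pa.

ΔP ≈ 161000 Pa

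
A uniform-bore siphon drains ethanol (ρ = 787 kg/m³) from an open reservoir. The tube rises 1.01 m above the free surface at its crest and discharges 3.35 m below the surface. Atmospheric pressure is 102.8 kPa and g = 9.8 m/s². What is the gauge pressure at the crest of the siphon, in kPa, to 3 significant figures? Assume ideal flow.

P_gauge = -33.6 kPa

Bernoulli surface→outlet gives ½v² = g·h_out, so v = √(2·9.8·3.35) = 8.10 m/s.
The bore is uniform, so the speed at the crest is the same v. Bernoulli surface→crest: P_atm = P_top + ½ρv² + ρg·h_top.
P_top = 102800 − ½·787·8.10² − 787·9.8·1.01 = 69200 Pa. So P_gauge = P_top − P_atm = -33600 Pa.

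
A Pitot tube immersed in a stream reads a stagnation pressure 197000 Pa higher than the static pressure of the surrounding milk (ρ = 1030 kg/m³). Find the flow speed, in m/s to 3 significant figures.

At the stagnation point the flow is brought to rest, so Bernoulli gives P_stag − P_static = ½ρv².
v = √(2ΔP/ρ) = √(2·197000/1030) = 19.6 m/s.

v ≈ 19.6 m/s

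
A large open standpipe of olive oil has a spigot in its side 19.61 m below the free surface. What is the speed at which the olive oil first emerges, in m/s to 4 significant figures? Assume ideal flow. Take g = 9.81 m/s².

v ≈ 19.61 m/s

Bernoulli from surface to hole (P equal, v_surface ≈ 0): v = √(2gh) = √(2×9.81×19.61) = 19.61 m/s.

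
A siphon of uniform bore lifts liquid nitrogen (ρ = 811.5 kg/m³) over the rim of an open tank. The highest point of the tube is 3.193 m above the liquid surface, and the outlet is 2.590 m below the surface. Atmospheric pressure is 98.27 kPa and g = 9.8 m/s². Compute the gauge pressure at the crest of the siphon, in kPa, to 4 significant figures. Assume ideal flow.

The outlet speed comes from Torricelli: v = √(2g·2.590) = 7.125 m/s.
The bore is uniform, so the speed at the crest is the same v. Bernoulli surface→crest: P_atm = P_top + ½ρv² + ρg·h_top.
P_top = 98270 − ½·811.5·7.125² − 811.5·9.8·3.193 = 52280 Pa. So P_gauge = P_top − P_atm = -45990 Pa.

P_gauge = -45.99 kPa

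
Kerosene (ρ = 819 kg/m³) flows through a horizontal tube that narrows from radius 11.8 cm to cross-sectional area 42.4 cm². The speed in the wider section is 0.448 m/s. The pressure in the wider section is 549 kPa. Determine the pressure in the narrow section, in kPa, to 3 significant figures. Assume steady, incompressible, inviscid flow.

By continuity, v₂ = v₁·A₁/A₂ = 0.448·(437/42.4) = 4.62 m/s.
Bernoulli (h₁ = h₂): P₁ − P₂ = ½ρ(v₂² − v₁²).
P₂ = P₁ − ½ρ(v₂² − v₁²) = 549000 − ½·819·(4.62² − 0.448²) = 549000 − 8670 = 540000 Pa.

P₂ ≈ 540 kPa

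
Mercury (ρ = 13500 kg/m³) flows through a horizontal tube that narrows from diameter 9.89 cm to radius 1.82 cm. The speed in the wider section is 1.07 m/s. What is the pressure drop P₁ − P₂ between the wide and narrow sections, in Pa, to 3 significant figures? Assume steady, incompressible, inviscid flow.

ΔP = 413000 Pa

Continuity gives A₁v₁ = A₂v₂, so v₂ = (76.8 cm²)/(10.4 cm²) × 1.07 m/s = 7.90 m/s.
With no height change, Bernoulli's equation is P₁ + ½ρv₁² = P₂ + ½ρv₂².
P₁ − P₂ = ½·13500·(7.90² − 1.07²) = ½·13500·61.2 = 413000 Pa.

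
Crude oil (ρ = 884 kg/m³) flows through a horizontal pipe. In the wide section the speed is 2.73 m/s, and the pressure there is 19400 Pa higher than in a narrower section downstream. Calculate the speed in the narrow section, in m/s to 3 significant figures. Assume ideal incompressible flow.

Along the level pipe P + ½ρv² is conserved, hence v₂² = v₁² + 2(P₁ − P₂)/ρ.
v₂ = √(2.73² + 2·19400/884) = √(7.45 + 43.9) = 7.17 m/s.

v₂ ≈ 7.17 m/s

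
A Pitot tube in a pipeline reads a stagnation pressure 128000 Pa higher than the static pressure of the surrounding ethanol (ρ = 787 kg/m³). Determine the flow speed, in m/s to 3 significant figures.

Bernoulli between the free stream and the stagnation point: ½ρv² = P_stag − P_static.
v = √(2ΔP/ρ) = √(2·128000/787) = 18.0 m/s.

v ≈ 18.0 m/s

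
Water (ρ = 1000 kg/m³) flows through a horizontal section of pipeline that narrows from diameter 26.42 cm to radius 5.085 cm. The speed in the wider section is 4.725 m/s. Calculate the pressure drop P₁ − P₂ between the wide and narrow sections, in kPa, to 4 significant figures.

ΔP ≈ 497.3 kPa

Continuity gives A₁v₁ = A₂v₂, so v₂ = (548.2 cm²)/(81.23 cm²) × 4.725 m/s = 31.89 m/s.
Bernoulli (h₁ = h₂): P₁ − P₂ = ½ρ(v₂² − v₁²).
P₁ − P₂ = ½·1000·(31.89² − 4.725²) = ½·1000·994.5 = 497300 Pa.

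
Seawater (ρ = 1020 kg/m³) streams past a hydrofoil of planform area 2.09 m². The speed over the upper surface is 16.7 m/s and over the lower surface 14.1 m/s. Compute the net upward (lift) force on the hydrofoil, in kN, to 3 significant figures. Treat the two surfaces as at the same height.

The faster flow above has the lower pressure; Bernoulli (same height) gives ΔP = ½ρ(v_up² − v_low²).
ΔP = ½·1020·(16.7² − 14.1²) = 40800 Pa.
Lift = ΔP · A = 40800 × 2.09 = 85400 N.

F = 85.4 kN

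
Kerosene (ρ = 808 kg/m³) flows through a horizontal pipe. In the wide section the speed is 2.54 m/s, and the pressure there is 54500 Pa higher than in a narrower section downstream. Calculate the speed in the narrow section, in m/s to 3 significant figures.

Horizontal Bernoulli: P₁ + ½ρv₁² = P₂ + ½ρv₂², so v₂² = v₁² + 2(P₁ − P₂)/ρ.
v₂ = √(2.54² + 2·54500/808) = √(6.45 + 135) = 11.9 m/s.

v₂ = 11.9 m/s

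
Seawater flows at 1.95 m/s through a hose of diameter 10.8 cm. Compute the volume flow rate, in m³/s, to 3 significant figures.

Q = A·v = 0.00916 m² × 1.95 m/s = 0.0179 m³/s.

Q = 0.0179 m³/s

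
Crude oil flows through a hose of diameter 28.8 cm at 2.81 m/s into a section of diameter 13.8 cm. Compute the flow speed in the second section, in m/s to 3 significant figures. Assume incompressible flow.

The volume flow rate is constant, so v₂ = (A₁/A₂)v₁ = (651/150)·2.81 = 12.2 m/s.

v₂ ≈ 12.2 m/s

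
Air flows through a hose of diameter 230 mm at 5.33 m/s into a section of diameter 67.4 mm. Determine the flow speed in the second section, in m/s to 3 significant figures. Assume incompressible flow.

Mass conservation (A₁v₁ = A₂v₂) gives v₂ = 5.33 × 415/35.7 = 62.1 m/s.

v₂ ≈ 62.1 m/s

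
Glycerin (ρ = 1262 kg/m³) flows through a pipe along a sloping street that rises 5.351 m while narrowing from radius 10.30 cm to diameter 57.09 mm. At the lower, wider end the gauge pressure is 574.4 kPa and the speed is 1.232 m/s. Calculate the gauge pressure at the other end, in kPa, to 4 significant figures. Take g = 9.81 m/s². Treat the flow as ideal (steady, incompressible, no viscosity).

P₂ ≈ 346.8 kPa

By continuity, v₂ = v₁·A₁/A₂ = 1.232·(333.3/25.60) = 16.04 m/s.
Bernoulli: P₁ + ½ρv₁² + ρg h₁ = P₂ + ½ρv₂² + ρg h₂, so P₂ = P₁ + ½ρ(v₁² − v₂²) − ρg(h₂ − h₁).
P₂ = 574400 + ½·1262·(1.232² − 16.04²) − 1262·9.81·(+5.351) = 574400 + (-161400) − (66250) = 346800 Pa.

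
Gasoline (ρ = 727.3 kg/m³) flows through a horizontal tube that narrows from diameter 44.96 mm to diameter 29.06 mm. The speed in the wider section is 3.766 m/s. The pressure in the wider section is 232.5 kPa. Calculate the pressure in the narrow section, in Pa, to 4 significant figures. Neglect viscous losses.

By continuity, v₂ = v₁·A₁/A₂ = 3.766·(15.88/6.633) = 9.015 m/s.
The pipe is horizontal, so Bernoulli reduces to P₁ + ½ρv₁² = P₂ + ½ρv₂².
P₂ = P₁ − ½ρ(v₂² − v₁²) = 232500 − ½·727.3·(9.015² − 3.766²) = 232500 − 24390 = 208100 Pa.

P₂ ≈ 208100 Pa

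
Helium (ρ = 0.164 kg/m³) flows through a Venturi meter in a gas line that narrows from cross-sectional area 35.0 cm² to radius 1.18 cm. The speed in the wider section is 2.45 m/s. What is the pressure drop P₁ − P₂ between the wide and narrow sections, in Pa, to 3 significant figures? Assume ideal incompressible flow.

31.0 Pa

Continuity gives A₁v₁ = A₂v₂, so v₂ = (35.0 cm²)/(4.37 cm²) × 2.45 m/s = 19.6 m/s.
Along the horizontal streamline, P + ½ρv² is constant.
P₁ − P₂ = ½·0.164·(19.6² − 2.45²) = ½·0.164·378 = 31.0 Pa.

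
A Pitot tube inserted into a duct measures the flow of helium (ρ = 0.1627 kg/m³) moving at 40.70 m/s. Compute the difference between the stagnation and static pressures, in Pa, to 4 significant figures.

The dynamic pressure equals the rise in static pressure at the stagnation point: ΔP = ½ρv².
ΔP = ½·0.1627·40.70² = 134.8 Pa.

ΔP ≈ 134.8 Pa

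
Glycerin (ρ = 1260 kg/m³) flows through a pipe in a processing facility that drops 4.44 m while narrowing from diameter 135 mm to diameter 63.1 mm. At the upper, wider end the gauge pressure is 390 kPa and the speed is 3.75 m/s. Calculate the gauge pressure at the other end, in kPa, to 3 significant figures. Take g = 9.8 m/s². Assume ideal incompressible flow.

By continuity, v₂ = v₁·A₁/A₂ = 3.75·(143/31.3) = 17.2 m/s.
Bernoulli: P₁ + ½ρv₁² + ρg h₁ = P₂ + ½ρv₂² + ρg h₂, so P₂ = P₁ + ½ρ(v₁² − v₂²) − ρg(h₂ − h₁).
P₂ = 390000 + ½·1260·(3.75² − 17.2²) − 1260·9.8·(−4.44) = 390000 + (-177000) − (-54800) = 268000 Pa.

P₂ ≈ 268 kPa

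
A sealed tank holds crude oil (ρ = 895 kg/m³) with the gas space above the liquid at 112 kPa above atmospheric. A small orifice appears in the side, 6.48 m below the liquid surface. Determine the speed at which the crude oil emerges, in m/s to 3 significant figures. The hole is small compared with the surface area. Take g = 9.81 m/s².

v ≈ 19.4 m/s

Take point 1 at the surface (v₁ ≈ 0) and point 2 at the hole (at atmospheric pressure). Bernoulli: P₁ + ρg h = P_atm + ½ρv₂².
With P₁ − P_atm = 112000 Pa, v₂ = √(2gh + 2ΔP/ρ) = √(2·9.81·6.48 + 2·112000/895) = 19.4 m/s.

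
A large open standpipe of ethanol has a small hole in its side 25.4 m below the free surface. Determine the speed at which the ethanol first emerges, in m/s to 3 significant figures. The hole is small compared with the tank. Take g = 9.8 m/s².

v = 22.3 m/s

With the surface at rest and both surface and jet at atmospheric pressure, Bernoulli gives ρg h = ½ρv², so v = √(2gh) = √(2·9.8·25.4) = 22.3 m/s.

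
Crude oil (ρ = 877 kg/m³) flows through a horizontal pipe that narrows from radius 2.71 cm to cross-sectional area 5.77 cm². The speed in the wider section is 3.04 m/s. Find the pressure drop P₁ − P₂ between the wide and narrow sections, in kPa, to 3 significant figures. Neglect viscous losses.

60.7 kPa

The volume flow rate is constant, so v₂ = (A₁/A₂)v₁ = (23.1/5.77)·3.04 = 12.2 m/s.
With no height change, Bernoulli's equation is P₁ + ½ρv₁² = P₂ + ½ρv₂².
P₁ − P₂ = ½·877·(12.2² − 3.04²) = ½·877·139 = 60700 Pa.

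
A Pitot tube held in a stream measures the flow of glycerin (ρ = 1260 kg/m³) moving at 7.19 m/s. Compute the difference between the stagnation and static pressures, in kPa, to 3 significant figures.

ΔP = 32.6 kPa

The dynamic pressure equals the rise in static pressure at the stagnation point: ΔP = ½ρv².
ΔP = ½·1260·7.19² = 32600 Pa.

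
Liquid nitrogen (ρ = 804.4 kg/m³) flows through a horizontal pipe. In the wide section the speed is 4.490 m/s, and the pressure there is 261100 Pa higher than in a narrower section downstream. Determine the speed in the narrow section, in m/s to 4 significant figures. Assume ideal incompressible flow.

Along the level pipe P + ½ρv² is conserved, hence v₂² = v₁² + 2(P₁ − P₂)/ρ.
v₂ = √(4.490² + 2·261100/804.4) = √(20.16 + 649.2) = 25.87 m/s.

v₂ ≈ 25.87 m/s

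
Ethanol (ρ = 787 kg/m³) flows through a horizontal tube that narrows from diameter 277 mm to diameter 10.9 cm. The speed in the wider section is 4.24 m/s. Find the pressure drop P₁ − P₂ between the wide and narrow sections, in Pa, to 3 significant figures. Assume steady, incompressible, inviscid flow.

The volume flow rate is constant, so v₂ = (A₁/A₂)v₁ = (603/93.3)·4.24 = 27.4 m/s.
The pipe is horizontal, so Bernoulli reduces to P₁ + ½ρv₁² = P₂ + ½ρv₂².
P₁ − P₂ = ½·787·(27.4² − 4.24²) = ½·787·732 = 288000 Pa.

288000 Pa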